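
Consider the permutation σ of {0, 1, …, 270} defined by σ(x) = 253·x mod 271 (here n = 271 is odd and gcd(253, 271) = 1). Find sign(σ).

-1

Start at x=262: 262 → 162 → 65 → 185 → 193 → 49 → 202 → … (one orbit).
π_253 has 2 disjoint cycles with lengths [270, 1] on {0,…,270}.
Σ(ℓ_i−1) = 271−2 = 269; sign = (−1)^269 = -1.
The Jacobi symbol (253|271) = -1 (Zolotarev) agrees.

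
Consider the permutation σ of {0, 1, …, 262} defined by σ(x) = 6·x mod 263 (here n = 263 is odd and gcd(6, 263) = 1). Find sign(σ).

Start at x=192: 192 → 100 → 74 → 181 → 34 → 204 → 172 → … (one orbit).
The orbit structure of x ↦ 6x mod 263: 3 orbits of sizes [131, 131, 1].
n − c = 263 − 3 = 260; sign = (−1)^260 = +1.
(6|263)_J = +1 (Zolotarev's lemma cross-check).

+1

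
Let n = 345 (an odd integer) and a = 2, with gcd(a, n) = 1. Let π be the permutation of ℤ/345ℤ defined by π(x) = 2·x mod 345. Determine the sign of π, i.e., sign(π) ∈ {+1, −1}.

+1

Trace 2: π^k(2) = [2, 4, 8, 16, 32, 64, 128] for k=0..6.
Decompose π into cycles: lengths [44, 44, 44, 44, 44, 44, 22, 22, 11, 11, 4, 4, 4, 2, 1] (15 cycles, including the fixed point 0).
Σ(ℓ_i−1) = 345−15 = 330; sign = (−1)^330 = +1.
Check: (2/345) = +1 by Zolotarev.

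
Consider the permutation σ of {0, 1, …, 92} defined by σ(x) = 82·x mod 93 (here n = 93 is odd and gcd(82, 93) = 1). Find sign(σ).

+1

Orbit of 28 under x↦82x: [28, 64, 40, 25, 4, 49, 19]… (length divides ord_93(82)).
Cycle lengths of π_82 on ℤ/93ℤ: [15, 15, 15, 15, 15, 15, 1, 1, 1]; 9 cycles in total.
With 9 cycles on 93 points, sign = (−1)^{93−9} = +1.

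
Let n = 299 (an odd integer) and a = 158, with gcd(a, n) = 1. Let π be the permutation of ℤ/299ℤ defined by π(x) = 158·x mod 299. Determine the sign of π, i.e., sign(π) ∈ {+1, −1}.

+1

Trace 49: π^k(49) = [49, 267, 27, 80, 82, 99, 94] for k=0..6.
5 cycles of lengths [132, 132, 22, 12, 1].
299 − 5 = 294 transpositions; sign(π) = (−1)^294 = +1.
(158|299)_J = +1 (Zolotarev's lemma cross-check).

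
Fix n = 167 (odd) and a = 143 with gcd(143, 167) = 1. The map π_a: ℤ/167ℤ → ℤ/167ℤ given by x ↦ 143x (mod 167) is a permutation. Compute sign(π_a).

-1

Orbit of 108 under x↦143x: [108, 80, 84, 155, 121, 102, 57]… (length divides ord_167(143)).
Cycle type of π: 166 + 1; total 2 cycles.
With 2 cycles on 167 points, sign = (−1)^{167−2} = -1.
Check: (143/167) = -1 by Zolotarev.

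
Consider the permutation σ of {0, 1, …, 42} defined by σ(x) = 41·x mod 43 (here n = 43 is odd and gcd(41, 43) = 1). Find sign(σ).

Start at x=11: 11 → 21 → 1 → 41 → 4 → 35 → 16 → 11 (one orbit).
Decompose π into cycles: lengths [7, 7, 7, 7, 7, 7, 1] (7 cycles, including the fixed point 0).
Σ(ℓ_i−1) = 43−7 = 36; sign = (−1)^36 = +1.
(41|43)_J = +1 (Zolotarev's lemma cross-check).

+1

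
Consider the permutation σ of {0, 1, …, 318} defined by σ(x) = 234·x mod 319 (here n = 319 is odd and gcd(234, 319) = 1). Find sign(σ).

-1

Orbit of 246 under x↦234x: [246, 144, 201, 141, 137, 158, 287]… (length divides ord_319(234)).
π_234 has 6 disjoint cycles with lengths [140, 140, 28, 5, 5, 1] on {0,…,318}.
Σ(ℓ_i−1) = 319−6 = 313; sign = (−1)^313 = -1.
(234|319)_J = -1 (Zolotarev's lemma cross-check).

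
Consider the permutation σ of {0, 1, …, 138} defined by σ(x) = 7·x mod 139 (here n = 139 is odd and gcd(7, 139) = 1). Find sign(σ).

+1

Start at x=112: 112 → 89 → 67 → 52 → 86 → 46 → 44 → … (one orbit).
The orbit structure of x ↦ 7x mod 139: 3 orbits of sizes [69, 69, 1].
139 − 3 = 136 transpositions; sign(π) = (−1)^136 = +1.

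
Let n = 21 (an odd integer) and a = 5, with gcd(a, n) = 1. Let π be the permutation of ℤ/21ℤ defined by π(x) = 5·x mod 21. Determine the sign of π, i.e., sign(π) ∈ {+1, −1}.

+1

Orbit of 5 under x↦5x: [5, 4, 20, 16, 17, 1]… (length divides ord_21(5)).
The orbit structure of x ↦ 5x mod 21: 5 orbits of sizes [6, 6, 6, 2, 1].
5 cycles on 21: each ℓ→(−1)^(ℓ−1), product (−1)^16 = +1.
Via Zolotarev, sign(π_{5}) = (5|21) = +1.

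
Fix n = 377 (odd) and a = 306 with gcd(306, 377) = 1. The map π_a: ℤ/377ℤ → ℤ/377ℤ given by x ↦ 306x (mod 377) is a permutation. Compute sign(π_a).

-1

Start at x=355: 355 → 54 → 313 → 20 → 88 → 161 → 256 → … (one orbit).
Decompose π into cycles: lengths [84, 84, 84, 84, 12, 7, 7, 7, 7, 1] (10 cycles, including the fixed point 0).
n − c = 377 − 10 = 367; sign = (−1)^367 = -1.
Via Zolotarev, sign(π_{306}) = (306|377) = -1.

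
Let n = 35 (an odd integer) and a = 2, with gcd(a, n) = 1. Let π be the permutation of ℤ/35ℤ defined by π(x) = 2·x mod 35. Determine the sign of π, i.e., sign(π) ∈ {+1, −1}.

-1

Trace 11: π^k(11) = [11, 22, 9, 18, 1, 2, 4] for k=0..6.
π_2 has 6 disjoint cycles with lengths [12, 12, 4, 3, 3, 1] on {0,…,34}.
n − c = 35 − 6 = 29; sign = (−1)^29 = -1.
Zolotarev: (2|35) = -1, matching the cycle-count sign.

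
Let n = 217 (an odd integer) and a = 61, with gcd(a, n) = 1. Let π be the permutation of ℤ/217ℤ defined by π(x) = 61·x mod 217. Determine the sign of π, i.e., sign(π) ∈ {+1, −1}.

+1

Start at x=32: 32 → 216 → 156 → 185 → 1 → 61 → 32 (one orbit).
47 cycles of lengths [6, 6, 6, 6, 6, 6, 6, 6, 6, 6, 6, 6, 6, 6, 6, 6, 6, 6, 6, 6, 6, 6, 6, 6, 6, 6, 6, 6, 6, 6, 6, 2, 2, 2, 2, 2, 2, 2, 2, 2, 2, 2, 2, 2, 2, 2, 1].
With 47 cycles on 217 points, sign = (−1)^{217−47} = +1.
Via Zolotarev, sign(π_{61}) = (61|217) = +1.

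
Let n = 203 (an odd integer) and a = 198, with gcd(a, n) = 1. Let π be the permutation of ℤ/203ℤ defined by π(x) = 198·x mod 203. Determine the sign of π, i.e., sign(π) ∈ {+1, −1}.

+1

Start at x=36: 36 → 23 → 88 → 169 → 170 → 165 → 190 → … (one orbit).
π_198 has 15 disjoint cycles with lengths [21, 21, 21, 21, 21, 21, 21, 21, 7, 7, 7, 7, 3, 3, 1] on {0,…,202}.
15 cycles on 203: each ℓ→(−1)^(ℓ−1), product (−1)^188 = +1.
Zolotarev: (198|203) = +1, matching the cycle-count sign.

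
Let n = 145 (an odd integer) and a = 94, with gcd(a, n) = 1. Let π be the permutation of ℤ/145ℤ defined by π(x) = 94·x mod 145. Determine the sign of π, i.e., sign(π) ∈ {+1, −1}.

+1

Orbit of 16 under x↦94x: [16, 54, 1, 94, 136, 24, 81]… (length divides ord_145(94)).
The orbit structure of x ↦ 94x mod 145: 15 orbits of sizes [14, 14, 14, 14, 14, 14, 14, 14, 7, 7, 7, 7, 2, 2, 1].
sign(π) = (−1)^{n − #cycles} = (−1)^{145−15} = (−1)^130 = +1.
(94|145)_J = +1 (Zolotarev's lemma cross-check).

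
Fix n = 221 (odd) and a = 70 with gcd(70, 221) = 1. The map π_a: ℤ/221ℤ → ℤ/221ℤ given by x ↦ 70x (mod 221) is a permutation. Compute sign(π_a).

-1

Trace 8: π^k(8) = [8, 118, 83, 64, 60, 1, 70] for k=0..6.
30 cycles of lengths [8, 8, 8, 8, 8, 8, 8, 8, 8, 8, 8, 8, 8, 8, 8, 8, 8, 8, 8, 8, 8, 8, 8, 8, 8, 8, 4, 4, 4, 1].
30 cycles on 221: each ℓ→(−1)^(ℓ−1), product (−1)^191 = -1.
(70|221)_J = -1 (Zolotarev's lemma cross-check).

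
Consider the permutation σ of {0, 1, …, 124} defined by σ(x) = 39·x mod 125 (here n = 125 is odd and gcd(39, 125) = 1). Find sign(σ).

Trace 19: π^k(19) = [19, 116, 24, 61, 4, 31, 84] for k=0..6.
Cycle type of π: 50×2 + 10×2 + 2×2 + 1; total 7 cycles.
n − c = 125 − 7 = 118; sign = (−1)^118 = +1.

+1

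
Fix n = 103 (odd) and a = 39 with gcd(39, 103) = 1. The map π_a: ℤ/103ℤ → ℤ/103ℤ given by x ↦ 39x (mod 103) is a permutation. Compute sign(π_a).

Start at x=95: 95 → 100 → 89 → 72 → 27 → 23 → 73 → … (one orbit).
Cycle type of π: 34×3 + 1; total 4 cycles.
sign(π) = (−1)^{n − #cycles} = (−1)^{103−4} = (−1)^99 = -1.

-1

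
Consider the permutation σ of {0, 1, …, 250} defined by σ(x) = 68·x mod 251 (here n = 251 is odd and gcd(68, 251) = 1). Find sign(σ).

+1

Orbit of 103 under x↦68x: [103, 227, 125, 217, 198, 161, 155]… (length divides ord_251(68)).
Cycle lengths of π_68 on ℤ/251ℤ: [125, 125, 1]; 3 cycles in total.
sign(π) = (−1)^{n − #cycles} = (−1)^{251−3} = (−1)^248 = +1.
Via Zolotarev, sign(π_{68}) = (68|251) = +1.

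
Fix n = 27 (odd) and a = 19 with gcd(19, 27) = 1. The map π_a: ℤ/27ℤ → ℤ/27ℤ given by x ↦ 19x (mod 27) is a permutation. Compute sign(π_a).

+1

Orbit of 1 under x↦19x: [1, 19, 10]… (length divides ord_27(19)).
π_19 has 15 disjoint cycles with lengths [3, 3, 3, 3, 3, 3, 1, 1, 1, 1, 1, 1, 1, 1, 1] on {0,…,26}.
With 15 cycles on 27 points, sign = (−1)^{27−15} = +1.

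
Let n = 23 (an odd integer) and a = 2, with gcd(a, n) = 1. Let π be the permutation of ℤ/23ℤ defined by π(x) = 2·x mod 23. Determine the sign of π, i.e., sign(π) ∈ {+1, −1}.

+1

Start at x=18: 18 → 13 → 3 → 6 → 12 → 1 → 2 → … (one orbit).
Cycle type of π: 11×2 + 1; total 3 cycles.
Σ(ℓ_i−1) = 23−3 = 20; sign = (−1)^20 = +1.
(2|23)_J = +1 (Zolotarev's lemma cross-check).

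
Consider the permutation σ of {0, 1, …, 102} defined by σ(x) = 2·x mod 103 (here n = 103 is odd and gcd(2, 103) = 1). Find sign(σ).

+1

Trace 46: π^k(46) = [46, 92, 81, 59, 15, 30, 60] for k=0..6.
π_2 has 3 disjoint cycles with lengths [51, 51, 1] on {0,…,102}.
With 3 cycles on 103 points, sign = (−1)^{103−3} = +1.
Zolotarev: (2|103) = +1, matching the cycle-count sign.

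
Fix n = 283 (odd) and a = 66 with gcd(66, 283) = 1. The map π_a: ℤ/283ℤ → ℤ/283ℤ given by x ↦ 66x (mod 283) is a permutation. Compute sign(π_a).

Trace 51: π^k(51) = [51, 253, 1, 66, 111, 251, 152] for k=0..6.
Cycle lengths of π_66 on ℤ/283ℤ: [47, 47, 47, 47, 47, 47, 1]; 7 cycles in total.
n − c = 283 − 7 = 276; sign = (−1)^276 = +1.

+1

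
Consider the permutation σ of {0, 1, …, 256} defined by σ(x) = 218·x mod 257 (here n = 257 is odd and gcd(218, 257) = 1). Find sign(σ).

-1

Trace 54: π^k(54) = [54, 207, 151, 22, 170, 52, 28] for k=0..6.
The orbit structure of x ↦ 218x mod 257: 2 orbits of sizes [256, 1].
sign(π) = (−1)^{n − #cycles} = (−1)^{257−2} = (−1)^255 = -1.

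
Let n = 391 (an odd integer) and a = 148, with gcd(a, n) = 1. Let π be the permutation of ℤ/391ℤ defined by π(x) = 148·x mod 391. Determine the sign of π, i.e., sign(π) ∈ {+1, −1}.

+1

Start at x=320: 320 → 49 → 214 → 1 → 148 → 8 → 11 → … (one orbit).
π_148 has 5 disjoint cycles with lengths [176, 176, 22, 16, 1] on {0,…,390}.
With 5 cycles on 391 points, sign = (−1)^{391−5} = +1.
Via Zolotarev, sign(π_{148}) = (148|391) = +1.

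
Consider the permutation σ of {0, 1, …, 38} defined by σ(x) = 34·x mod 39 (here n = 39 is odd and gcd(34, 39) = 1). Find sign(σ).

-1

Trace 34: π^k(34) = [34, 25, 31, 1] for k=0..3.
π_34 has 12 disjoint cycles with lengths [4, 4, 4, 4, 4, 4, 4, 4, 4, 1, 1, 1] on {0,…,38}.
39 − 12 = 27 transpositions; sign(π) = (−1)^27 = -1.
(34|39)_J = -1 (Zolotarev's lemma cross-check).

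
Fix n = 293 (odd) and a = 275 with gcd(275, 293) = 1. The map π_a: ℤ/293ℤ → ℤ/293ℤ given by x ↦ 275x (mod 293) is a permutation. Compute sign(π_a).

Trace 223: π^k(223) = [223, 88, 174, 91, 120, 184, 204] for k=0..6.
Cycle lengths of π_275 on ℤ/293ℤ: [292, 1]; 2 cycles in total.
2 cycles on 293: each ℓ→(−1)^(ℓ−1), product (−1)^291 = -1.

-1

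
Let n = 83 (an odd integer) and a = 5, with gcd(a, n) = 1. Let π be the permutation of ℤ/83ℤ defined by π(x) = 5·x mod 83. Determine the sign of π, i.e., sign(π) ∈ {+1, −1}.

-1

Trace 19: π^k(19) = [19, 12, 60, 51, 6, 30, 67] for k=0..6.
Decompose π into cycles: lengths [82, 1] (2 cycles, including the fixed point 0).
sign(π) = (−1)^{n − #cycles} = (−1)^{83−2} = (−1)^81 = -1.
Zolotarev: (5|83) = -1, matching the cycle-count sign.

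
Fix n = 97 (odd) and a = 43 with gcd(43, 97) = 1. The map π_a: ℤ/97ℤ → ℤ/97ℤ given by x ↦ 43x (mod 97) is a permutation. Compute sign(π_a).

+1

Start at x=91: 91 → 33 → 61 → 4 → 75 → 24 → 62 → … (one orbit).
Cycle type of π: 24×4 + 1; total 5 cycles.
5 cycles on 97: each ℓ→(−1)^(ℓ−1), product (−1)^92 = +1.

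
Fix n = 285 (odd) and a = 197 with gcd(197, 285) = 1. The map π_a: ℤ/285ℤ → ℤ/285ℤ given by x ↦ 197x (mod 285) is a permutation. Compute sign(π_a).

Trace 182: π^k(182) = [182, 229, 83, 106, 77, 64, 68] for k=0..6.
Cycle type of π: 12×18 + 6×6 + 4×3 + 3×6 + 2 + 1; total 35 cycles.
With 35 cycles on 285 points, sign = (−1)^{285−35} = +1.
(197|285)_J = +1 (Zolotarev's lemma cross-check).

+1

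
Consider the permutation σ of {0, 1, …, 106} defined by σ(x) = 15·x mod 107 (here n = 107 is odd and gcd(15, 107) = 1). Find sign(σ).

-1

Start at x=31: 31 → 37 → 20 → 86 → 6 → 90 → 66 → … (one orbit).
2 cycles of lengths [106, 1].
sign(π) = (−1)^{n − #cycles} = (−1)^{107−2} = (−1)^105 = -1.
Via Zolotarev, sign(π_{15}) = (15|107) = -1.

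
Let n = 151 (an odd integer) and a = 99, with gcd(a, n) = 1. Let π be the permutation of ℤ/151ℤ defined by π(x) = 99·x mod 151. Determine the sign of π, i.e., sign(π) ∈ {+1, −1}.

Orbit of 45 under x↦99x: [45, 76, 125, 144, 62, 98, 38]… (length divides ord_151(99)).
π_99 has 3 disjoint cycles with lengths [75, 75, 1] on {0,…,150}.
sign(π) = (−1)^{n − #cycles} = (−1)^{151−3} = (−1)^148 = +1.
Check: (99/151) = +1 by Zolotarev.

+1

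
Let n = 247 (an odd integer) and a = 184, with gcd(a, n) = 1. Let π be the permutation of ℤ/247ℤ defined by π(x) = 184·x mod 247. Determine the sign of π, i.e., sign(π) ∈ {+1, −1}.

+1

Orbit of 136 under x↦184x: [136, 77, 89, 74, 31, 23, 33]… (length divides ord_247(184)).
The orbit structure of x ↦ 184x mod 247: 9 orbits of sizes [36, 36, 36, 36, 36, 36, 18, 12, 1].
247 − 9 = 238 transpositions; sign(π) = (−1)^238 = +1.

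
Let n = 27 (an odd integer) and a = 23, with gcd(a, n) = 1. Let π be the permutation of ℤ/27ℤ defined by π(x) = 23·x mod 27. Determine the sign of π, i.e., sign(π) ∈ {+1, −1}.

-1

Start at x=26: 26 → 4 → 11 → 10 → 14 → 25 → 8 → … (one orbit).
π_23 has 4 disjoint cycles with lengths [18, 6, 2, 1] on {0,…,26}.
With 4 cycles on 27 points, sign = (−1)^{27−4} = -1.
Via Zolotarev, sign(π_{23}) = (23|27) = -1.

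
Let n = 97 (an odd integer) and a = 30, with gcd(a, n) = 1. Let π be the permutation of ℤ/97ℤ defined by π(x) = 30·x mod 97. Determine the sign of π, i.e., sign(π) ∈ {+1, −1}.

-1

Start at x=78: 78 → 12 → 69 → 33 → 20 → 18 → 55 → … (one orbit).
4 cycles of lengths [32, 32, 32, 1].
Σ(ℓ_i−1) = 97−4 = 93; sign = (−1)^93 = -1.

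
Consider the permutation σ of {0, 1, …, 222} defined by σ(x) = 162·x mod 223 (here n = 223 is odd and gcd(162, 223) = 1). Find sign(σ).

Orbit of 153 under x↦162x: [153, 33, 217, 143, 197, 25, 36]… (length divides ord_223(162)).
π_162 has 3 disjoint cycles with lengths [111, 111, 1] on {0,…,222}.
With 3 cycles on 223 points, sign = (−1)^{223−3} = +1.

+1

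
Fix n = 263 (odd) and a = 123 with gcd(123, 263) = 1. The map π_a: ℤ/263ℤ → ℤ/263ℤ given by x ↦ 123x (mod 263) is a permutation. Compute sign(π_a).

Trace 28: π^k(28) = [28, 25, 182, 31, 131, 70, 194] for k=0..6.
π_123 has 2 disjoint cycles with lengths [262, 1] on {0,…,262}.
With 2 cycles on 263 points, sign = (−1)^{263−2} = -1.

-1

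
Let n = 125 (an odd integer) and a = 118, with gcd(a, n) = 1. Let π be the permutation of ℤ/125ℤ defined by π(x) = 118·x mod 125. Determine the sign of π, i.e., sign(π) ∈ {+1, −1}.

Start at x=7: 7 → 76 → 93 → 99 → 57 → 101 → 43 → … (one orbit).
The orbit structure of x ↦ 118x mod 125: 12 orbits of sizes [20, 20, 20, 20, 20, 4, 4, 4, 4, 4, 4, 1].
With 12 cycles on 125 points, sign = (−1)^{125−12} = -1.

-1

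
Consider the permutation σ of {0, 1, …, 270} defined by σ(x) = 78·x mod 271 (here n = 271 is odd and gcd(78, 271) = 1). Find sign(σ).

Orbit of 28 under x↦78x: [28, 16, 164, 55, 225, 206, 79]… (length divides ord_271(78)).
π_78 has 3 disjoint cycles with lengths [135, 135, 1] on {0,…,270}.
Σ(ℓ_i−1) = 271−3 = 268; sign = (−1)^268 = +1.

+1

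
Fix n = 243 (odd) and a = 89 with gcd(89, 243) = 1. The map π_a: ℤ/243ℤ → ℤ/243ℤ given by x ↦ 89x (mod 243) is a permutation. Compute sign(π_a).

Trace 19: π^k(19) = [19, 233, 82, 8, 226, 188, 208] for k=0..6.
The orbit structure of x ↦ 89x mod 243: 14 orbits of sizes [54, 54, 54, 18, 18, 18, 6, 6, 6, 2, 2, 2, 2, 1].
14 cycles on 243: each ℓ→(−1)^(ℓ−1), product (−1)^229 = -1.
Zolotarev: (89|243) = -1, matching the cycle-count sign.

-1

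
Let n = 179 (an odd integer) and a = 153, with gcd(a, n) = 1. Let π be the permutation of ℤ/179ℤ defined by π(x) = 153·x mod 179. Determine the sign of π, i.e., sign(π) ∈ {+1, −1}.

+1

Trace 74: π^k(74) = [74, 45, 83, 169, 81, 42, 161] for k=0..6.
Cycle lengths of π_153 on ℤ/179ℤ: [89, 89, 1]; 3 cycles in total.
n − c = 179 − 3 = 176; sign = (−1)^176 = +1.
Check: (153/179) = +1 by Zolotarev.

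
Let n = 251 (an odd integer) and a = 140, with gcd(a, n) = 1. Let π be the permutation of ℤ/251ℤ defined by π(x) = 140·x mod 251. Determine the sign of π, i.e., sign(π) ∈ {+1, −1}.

Start at x=214: 214 → 91 → 190 → 245 → 164 → 119 → 94 → … (one orbit).
The orbit structure of x ↦ 140x mod 251: 3 orbits of sizes [125, 125, 1].
251 − 3 = 248 transpositions; sign(π) = (−1)^248 = +1.
The Jacobi symbol (140|251) = +1 (Zolotarev) agrees.

+1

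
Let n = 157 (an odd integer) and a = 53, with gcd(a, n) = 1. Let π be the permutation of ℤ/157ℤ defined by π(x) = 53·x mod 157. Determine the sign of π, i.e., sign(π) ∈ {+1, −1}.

-1

Start at x=140: 140 → 41 → 132 → 88 → 111 → 74 → 154 → … (one orbit).
π_53 has 2 disjoint cycles with lengths [156, 1] on {0,…,156}.
157 − 2 = 155 transpositions; sign(π) = (−1)^155 = -1.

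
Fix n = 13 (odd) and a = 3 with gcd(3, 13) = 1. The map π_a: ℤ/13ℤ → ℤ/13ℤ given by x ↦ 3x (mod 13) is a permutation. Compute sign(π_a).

Trace 1: π^k(1) = [1, 3, 9] for k=0..2.
The orbit structure of x ↦ 3x mod 13: 5 orbits of sizes [3, 3, 3, 3, 1].
Σ(ℓ_i−1) = 13−5 = 8; sign = (−1)^8 = +1.
Via Zolotarev, sign(π_{3}) = (3|13) = +1.

+1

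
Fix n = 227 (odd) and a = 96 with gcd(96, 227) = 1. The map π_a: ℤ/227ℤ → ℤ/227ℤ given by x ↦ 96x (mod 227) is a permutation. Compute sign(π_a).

-1

Orbit of 115 under x↦96x: [115, 144, 204, 62, 50, 33, 217]… (length divides ord_227(96)).
Cycle type of π: 226 + 1; total 2 cycles.
n − c = 227 − 2 = 225; sign = (−1)^225 = -1.
Check: (96/227) = -1 by Zolotarev.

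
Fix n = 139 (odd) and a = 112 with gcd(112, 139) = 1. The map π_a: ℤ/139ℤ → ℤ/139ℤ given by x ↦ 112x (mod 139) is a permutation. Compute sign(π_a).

Start at x=45: 45 → 36 → 1 → 112 → 34 → 55 → 44 → … (one orbit).
The orbit structure of x ↦ 112x mod 139: 7 orbits of sizes [23, 23, 23, 23, 23, 23, 1].
sign(π) = (−1)^{n − #cycles} = (−1)^{139−7} = (−1)^132 = +1.
Via Zolotarev, sign(π_{112}) = (112|139) = +1.

+1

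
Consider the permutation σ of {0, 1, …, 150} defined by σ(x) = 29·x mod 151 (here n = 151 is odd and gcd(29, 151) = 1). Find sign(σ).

+1

Orbit of 127 under x↦29x: [127, 59, 50, 91, 72, 125, 1]… (length divides ord_151(29)).
The orbit structure of x ↦ 29x mod 151: 7 orbits of sizes [25, 25, 25, 25, 25, 25, 1].
Σ(ℓ_i−1) = 151−7 = 144; sign = (−1)^144 = +1.
The Jacobi symbol (29|151) = +1 (Zolotarev) agrees.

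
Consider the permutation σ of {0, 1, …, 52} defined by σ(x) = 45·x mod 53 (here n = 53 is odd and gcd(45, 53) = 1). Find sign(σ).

Start at x=5: 5 → 13 → 2 → 37 → 22 → 36 → 30 → … (one orbit).
Decompose π into cycles: lengths [52, 1] (2 cycles, including the fixed point 0).
n − c = 53 − 2 = 51; sign = (−1)^51 = -1.
The Jacobi symbol (45|53) = -1 (Zolotarev) agrees.

-1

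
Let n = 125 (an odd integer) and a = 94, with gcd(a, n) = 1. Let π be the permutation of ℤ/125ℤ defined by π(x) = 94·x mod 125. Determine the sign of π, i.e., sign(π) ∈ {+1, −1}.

Trace 11: π^k(11) = [11, 34, 71, 49, 106, 89, 116] for k=0..6.
Cycle type of π: 50×2 + 10×2 + 2×2 + 1; total 7 cycles.
7 cycles on 125: each ℓ→(−1)^(ℓ−1), product (−1)^118 = +1.
The Jacobi symbol (94|125) = +1 (Zolotarev) agrees.

+1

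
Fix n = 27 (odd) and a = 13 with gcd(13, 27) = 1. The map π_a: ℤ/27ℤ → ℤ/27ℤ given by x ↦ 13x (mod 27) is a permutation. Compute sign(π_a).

+1

Start at x=19: 19 → 4 → 25 → 1 → 13 → 7 → 10 → … (one orbit).
The orbit structure of x ↦ 13x mod 27: 7 orbits of sizes [9, 9, 3, 3, 1, 1, 1].
sign(π) = (−1)^{n − #cycles} = (−1)^{27−7} = (−1)^20 = +1.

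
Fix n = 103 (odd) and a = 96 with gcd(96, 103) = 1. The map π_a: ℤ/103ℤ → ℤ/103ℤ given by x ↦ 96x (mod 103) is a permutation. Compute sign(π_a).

Start at x=44: 44 → 1 → 96 → 49 → 69 → 32 → 85 → … (one orbit).
π_96 has 2 disjoint cycles with lengths [102, 1] on {0,…,102}.
Σ(ℓ_i−1) = 103−2 = 101; sign = (−1)^101 = -1.
The Jacobi symbol (96|103) = -1 (Zolotarev) agrees.

-1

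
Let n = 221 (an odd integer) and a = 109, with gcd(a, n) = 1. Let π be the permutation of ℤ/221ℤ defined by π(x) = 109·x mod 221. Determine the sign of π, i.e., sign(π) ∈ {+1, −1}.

Start at x=118: 118 → 44 → 155 → 99 → 183 → 57 → 25 → … (one orbit).
Decompose π into cycles: lengths [16, 16, 16, 16, 16, 16, 16, 16, 16, 16, 16, 16, 16, 4, 4, 4, 1] (17 cycles, including the fixed point 0).
n − c = 221 − 17 = 204; sign = (−1)^204 = +1.
(109|221)_J = +1 (Zolotarev's lemma cross-check).

+1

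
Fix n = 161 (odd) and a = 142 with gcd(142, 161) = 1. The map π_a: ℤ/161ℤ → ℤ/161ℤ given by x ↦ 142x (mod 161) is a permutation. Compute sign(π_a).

+1

Start at x=32: 32 → 36 → 121 → 116 → 50 → 16 → 18 → … (one orbit).
Cycle type of π: 33×4 + 11×2 + 3×2 + 1; total 9 cycles.
161 − 9 = 152 transpositions; sign(π) = (−1)^152 = +1.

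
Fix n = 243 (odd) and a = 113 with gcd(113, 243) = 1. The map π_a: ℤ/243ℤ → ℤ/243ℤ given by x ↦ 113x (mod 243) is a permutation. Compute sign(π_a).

-1

Trace 16: π^k(16) = [16, 107, 184, 137, 172, 239, 34] for k=0..6.
Cycle type of π: 162 + 54 + 18 + 6 + 2 + 1; total 6 cycles.
With 6 cycles on 243 points, sign = (−1)^{243−6} = -1.
Check: (113/243) = -1 by Zolotarev.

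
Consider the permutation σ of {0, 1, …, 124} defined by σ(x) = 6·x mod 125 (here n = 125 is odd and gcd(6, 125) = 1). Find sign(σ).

Orbit of 116 under x↦6x: [116, 71, 51, 56, 86, 16, 96]… (length divides ord_125(6)).
Decompose π into cycles: lengths [25, 25, 25, 25, 5, 5, 5, 5, 1, 1, 1, 1, 1] (13 cycles, including the fixed point 0).
Σ(ℓ_i−1) = 125−13 = 112; sign = (−1)^112 = +1.
Check: (6/125) = +1 by Zolotarev.

+1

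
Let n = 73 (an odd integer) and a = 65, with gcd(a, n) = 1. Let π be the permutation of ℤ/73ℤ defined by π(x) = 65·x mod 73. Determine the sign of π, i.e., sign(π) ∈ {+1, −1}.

+1

Trace 8: π^k(8) = [8, 9, 1, 65, 64, 72] for k=0..5.
13 cycles of lengths [6, 6, 6, 6, 6, 6, 6, 6, 6, 6, 6, 6, 1].
n − c = 73 − 13 = 60; sign = (−1)^60 = +1.
(65|73)_J = +1 (Zolotarev's lemma cross-check).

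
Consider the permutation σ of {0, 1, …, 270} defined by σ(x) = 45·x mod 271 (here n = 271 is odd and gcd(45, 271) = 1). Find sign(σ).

Start at x=119: 119 → 206 → 56 → 81 → 122 → 70 → 169 → … (one orbit).
Cycle lengths of π_45 on ℤ/271ℤ: [135, 135, 1]; 3 cycles in total.
sign(π) = (−1)^{n − #cycles} = (−1)^{271−3} = (−1)^268 = +1.
(45|271)_J = +1 (Zolotarev's lemma cross-check).

+1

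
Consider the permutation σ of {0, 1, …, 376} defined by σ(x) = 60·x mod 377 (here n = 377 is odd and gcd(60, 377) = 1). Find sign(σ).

+1

Trace 18: π^k(18) = [18, 326, 333, 376, 317, 170, 21] for k=0..6.
17 cycles of lengths [28, 28, 28, 28, 28, 28, 28, 28, 28, 28, 28, 28, 28, 4, 4, 4, 1].
17 cycles on 377: each ℓ→(−1)^(ℓ−1), product (−1)^360 = +1.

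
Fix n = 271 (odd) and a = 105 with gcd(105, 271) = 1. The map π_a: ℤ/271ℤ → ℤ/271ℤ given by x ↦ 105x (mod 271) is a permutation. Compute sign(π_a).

Trace 123: π^k(123) = [123, 178, 262, 139, 232, 241, 102] for k=0..6.
4 cycles of lengths [90, 90, 90, 1].
4 cycles on 271: each ℓ→(−1)^(ℓ−1), product (−1)^267 = -1.

-1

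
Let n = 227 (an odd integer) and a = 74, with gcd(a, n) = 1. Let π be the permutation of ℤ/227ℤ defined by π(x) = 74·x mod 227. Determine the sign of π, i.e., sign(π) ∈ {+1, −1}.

Trace 186: π^k(186) = [186, 144, 214, 173, 90, 77, 23] for k=0..6.
3 cycles of lengths [113, 113, 1].
sign(π) = (−1)^{n − #cycles} = (−1)^{227−3} = (−1)^224 = +1.
Check: (74/227) = +1 by Zolotarev.

+1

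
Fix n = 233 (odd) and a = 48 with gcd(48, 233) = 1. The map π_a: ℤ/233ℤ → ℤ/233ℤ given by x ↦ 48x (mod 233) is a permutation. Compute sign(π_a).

Orbit of 209 under x↦48x: [209, 13, 158, 128, 86, 167, 94]… (length divides ord_233(48)).
π_48 has 2 disjoint cycles with lengths [232, 1] on {0,…,232}.
With 2 cycles on 233 points, sign = (−1)^{233−2} = -1.
(48|233)_J = -1 (Zolotarev's lemma cross-check).

-1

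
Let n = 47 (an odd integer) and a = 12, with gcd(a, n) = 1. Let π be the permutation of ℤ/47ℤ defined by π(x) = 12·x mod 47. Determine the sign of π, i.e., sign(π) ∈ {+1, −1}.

Orbit of 7 under x↦12x: [7, 37, 21, 17, 16, 4, 1]… (length divides ord_47(12)).
Cycle lengths of π_12 on ℤ/47ℤ: [23, 23, 1]; 3 cycles in total.
47 − 3 = 44 transpositions; sign(π) = (−1)^44 = +1.

+1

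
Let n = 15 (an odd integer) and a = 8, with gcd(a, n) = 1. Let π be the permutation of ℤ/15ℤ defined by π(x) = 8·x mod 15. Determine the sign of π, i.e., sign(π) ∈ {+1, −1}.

Trace 1: π^k(1) = [1, 8, 4, 2] for k=0..3.
π_8 has 5 disjoint cycles with lengths [4, 4, 4, 2, 1] on {0,…,14}.
15 − 5 = 10 transpositions; sign(π) = (−1)^10 = +1.
Zolotarev: (8|15) = +1, matching the cycle-count sign.

+1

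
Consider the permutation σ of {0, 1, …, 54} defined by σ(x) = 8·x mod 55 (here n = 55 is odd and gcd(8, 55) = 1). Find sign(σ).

+1

Orbit of 1 under x↦8x: [1, 8, 9, 17, 26, 43, 14]… (length divides ord_55(8)).
Decompose π into cycles: lengths [20, 20, 10, 4, 1] (5 cycles, including the fixed point 0).
55 − 5 = 50 transpositions; sign(π) = (−1)^50 = +1.
(8|55)_J = +1 (Zolotarev's lemma cross-check).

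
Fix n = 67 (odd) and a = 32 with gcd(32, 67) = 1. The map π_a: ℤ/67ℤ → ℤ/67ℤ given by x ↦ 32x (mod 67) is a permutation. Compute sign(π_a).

-1

Start at x=34: 34 → 16 → 43 → 36 → 13 → 14 → 46 → … (one orbit).
Cycle lengths of π_32 on ℤ/67ℤ: [66, 1]; 2 cycles in total.
sign(π) = (−1)^{n − #cycles} = (−1)^{67−2} = (−1)^65 = -1.
Via Zolotarev, sign(π_{32}) = (32|67) = -1.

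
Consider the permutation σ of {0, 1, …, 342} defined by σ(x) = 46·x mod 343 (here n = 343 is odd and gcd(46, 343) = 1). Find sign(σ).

Start at x=275: 275 → 302 → 172 → 23 → 29 → 305 → 310 → … (one orbit).
Cycle type of π: 147×2 + 21×2 + 3×2 + 1; total 7 cycles.
Σ(ℓ_i−1) = 343−7 = 336; sign = (−1)^336 = +1.
The Jacobi symbol (46|343) = +1 (Zolotarev) agrees.

+1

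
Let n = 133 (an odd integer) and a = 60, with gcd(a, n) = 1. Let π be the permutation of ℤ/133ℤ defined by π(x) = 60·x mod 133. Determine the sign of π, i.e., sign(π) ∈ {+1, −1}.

Start at x=81: 81 → 72 → 64 → 116 → 44 → 113 → 130 → … (one orbit).
Cycle lengths of π_60 on ℤ/133ℤ: [18, 18, 18, 18, 18, 18, 18, 3, 3, 1]; 10 cycles in total.
sign(π) = (−1)^{n − #cycles} = (−1)^{133−10} = (−1)^123 = -1.
Via Zolotarev, sign(π_{60}) = (60|133) = -1.

-1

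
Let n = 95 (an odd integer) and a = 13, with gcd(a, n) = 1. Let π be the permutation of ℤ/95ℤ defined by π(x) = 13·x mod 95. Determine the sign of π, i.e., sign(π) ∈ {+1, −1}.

Orbit of 36 under x↦13x: [36, 88, 4, 52, 11, 48, 54]… (length divides ord_95(13)).
Decompose π into cycles: lengths [36, 36, 18, 4, 1] (5 cycles, including the fixed point 0).
Σ(ℓ_i−1) = 95−5 = 90; sign = (−1)^90 = +1.
Check: (13/95) = +1 by Zolotarev.

+1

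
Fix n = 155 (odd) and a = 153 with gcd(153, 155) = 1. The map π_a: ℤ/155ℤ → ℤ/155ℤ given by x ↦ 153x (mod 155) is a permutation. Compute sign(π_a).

Start at x=126: 126 → 58 → 39 → 77 → 1 → 153 → 4 → … (one orbit).
Decompose π into cycles: lengths [20, 20, 20, 20, 20, 20, 10, 10, 10, 4, 1] (11 cycles, including the fixed point 0).
n − c = 155 − 11 = 144; sign = (−1)^144 = +1.
Zolotarev: (153|155) = +1, matching the cycle-count sign.

+1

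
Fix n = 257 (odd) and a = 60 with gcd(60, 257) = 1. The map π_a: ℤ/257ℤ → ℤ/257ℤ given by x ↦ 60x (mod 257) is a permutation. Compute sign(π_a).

+1

Trace 30: π^k(30) = [30, 1, 60, 2, 120, 4, 240] for k=0..6.
The orbit structure of x ↦ 60x mod 257: 9 orbits of sizes [32, 32, 32, 32, 32, 32, 32, 32, 1].
Σ(ℓ_i−1) = 257−9 = 248; sign = (−1)^248 = +1.
Check: (60/257) = +1 by Zolotarev.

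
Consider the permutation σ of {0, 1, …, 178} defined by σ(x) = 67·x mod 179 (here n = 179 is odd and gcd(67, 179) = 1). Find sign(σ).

Orbit of 80 under x↦67x: [80, 169, 46, 39, 107, 9, 66]… (length divides ord_179(67)).
The orbit structure of x ↦ 67x mod 179: 3 orbits of sizes [89, 89, 1].
179 − 3 = 176 transpositions; sign(π) = (−1)^176 = +1.

+1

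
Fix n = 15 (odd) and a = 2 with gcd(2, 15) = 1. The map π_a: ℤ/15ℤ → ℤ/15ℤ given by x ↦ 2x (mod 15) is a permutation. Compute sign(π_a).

+1

Trace 4: π^k(4) = [4, 8, 1, 2] for k=0..3.
Decompose π into cycles: lengths [4, 4, 4, 2, 1] (5 cycles, including the fixed point 0).
n − c = 15 − 5 = 10; sign = (−1)^10 = +1.
Via Zolotarev, sign(π_{2}) = (2|15) = +1.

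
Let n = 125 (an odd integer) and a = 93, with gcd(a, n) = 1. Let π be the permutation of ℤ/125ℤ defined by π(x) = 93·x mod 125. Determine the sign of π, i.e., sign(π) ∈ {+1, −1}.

Start at x=26: 26 → 43 → 124 → 32 → 101 → 18 → 49 → … (one orbit).
Cycle type of π: 20×5 + 4×6 + 1; total 12 cycles.
Σ(ℓ_i−1) = 125−12 = 113; sign = (−1)^113 = -1.

-1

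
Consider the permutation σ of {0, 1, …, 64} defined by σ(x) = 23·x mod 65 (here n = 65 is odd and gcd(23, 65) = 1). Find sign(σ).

-1

Start at x=9: 9 → 12 → 16 → 43 → 14 → 62 → 61 → … (one orbit).
The orbit structure of x ↦ 23x mod 65: 8 orbits of sizes [12, 12, 12, 12, 6, 6, 4, 1].
With 8 cycles on 65 points, sign = (−1)^{65−8} = -1.
Via Zolotarev, sign(π_{23}) = (23|65) = -1.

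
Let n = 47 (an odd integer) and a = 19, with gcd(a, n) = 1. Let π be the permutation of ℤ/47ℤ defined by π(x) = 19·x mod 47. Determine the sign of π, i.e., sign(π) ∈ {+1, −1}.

-1

Trace 15: π^k(15) = [15, 3, 10, 2, 38, 17, 41] for k=0..6.
2 cycles of lengths [46, 1].
n − c = 47 − 2 = 45; sign = (−1)^45 = -1.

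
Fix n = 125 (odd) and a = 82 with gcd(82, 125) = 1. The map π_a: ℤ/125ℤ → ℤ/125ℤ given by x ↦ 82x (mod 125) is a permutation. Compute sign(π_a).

Orbit of 49 under x↦82x: [49, 18, 101, 32, 124, 43, 26]… (length divides ord_125(82)).
Cycle type of π: 20×5 + 4×6 + 1; total 12 cycles.
Σ(ℓ_i−1) = 125−12 = 113; sign = (−1)^113 = -1.

-1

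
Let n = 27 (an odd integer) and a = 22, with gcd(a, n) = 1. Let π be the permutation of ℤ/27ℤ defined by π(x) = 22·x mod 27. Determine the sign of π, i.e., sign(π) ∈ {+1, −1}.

Start at x=10: 10 → 4 → 7 → 19 → 13 → 16 → 1 → … (one orbit).
Decompose π into cycles: lengths [9, 9, 3, 3, 1, 1, 1] (7 cycles, including the fixed point 0).
With 7 cycles on 27 points, sign = (−1)^{27−7} = +1.

+1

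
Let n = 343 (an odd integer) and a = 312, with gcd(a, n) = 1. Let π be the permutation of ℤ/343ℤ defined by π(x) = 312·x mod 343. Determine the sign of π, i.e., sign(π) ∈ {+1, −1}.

Start at x=197: 197 → 67 → 324 → 246 → 263 → 79 → 295 → … (one orbit).
Cycle lengths of π_312 on ℤ/343ℤ: [21, 21, 21, 21, 21, 21, 21, 21, 21, 21, 21, 21, 21, 21, 3, 3, 3, 3, 3, 3, 3, 3, 3, 3, 3, 3, 3, 3, 3, 3, 1]; 31 cycles in total.
31 cycles on 343: each ℓ→(−1)^(ℓ−1), product (−1)^312 = +1.
The Jacobi symbol (312|343) = +1 (Zolotarev) agrees.

+1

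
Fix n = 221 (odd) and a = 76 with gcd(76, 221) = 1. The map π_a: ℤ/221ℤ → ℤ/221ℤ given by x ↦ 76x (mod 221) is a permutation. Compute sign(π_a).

-1

Start at x=60: 60 → 140 → 32 → 1 → 76 → 30 → 70 → … (one orbit).
12 cycles of lengths [24, 24, 24, 24, 24, 24, 24, 24, 12, 8, 8, 1].
221 − 12 = 209 transpositions; sign(π) = (−1)^209 = -1.
(76|221)_J = -1 (Zolotarev's lemma cross-check).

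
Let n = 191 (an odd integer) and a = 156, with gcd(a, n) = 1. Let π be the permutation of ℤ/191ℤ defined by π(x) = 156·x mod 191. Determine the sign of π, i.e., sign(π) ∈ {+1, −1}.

+1

Trace 64: π^k(64) = [64, 52, 90, 97, 43, 23, 150] for k=0..6.
Decompose π into cycles: lengths [95, 95, 1] (3 cycles, including the fixed point 0).
Σ(ℓ_i−1) = 191−3 = 188; sign = (−1)^188 = +1.
Zolotarev: (156|191) = +1, matching the cycle-count sign.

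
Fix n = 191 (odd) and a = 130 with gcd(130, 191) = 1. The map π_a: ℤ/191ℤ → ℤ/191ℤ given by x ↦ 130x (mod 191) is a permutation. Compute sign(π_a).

Start at x=18: 18 → 48 → 128 → 23 → 125 → 15 → 40 → … (one orbit).
Decompose π into cycles: lengths [95, 95, 1] (3 cycles, including the fixed point 0).
Σ(ℓ_i−1) = 191−3 = 188; sign = (−1)^188 = +1.
The Jacobi symbol (130|191) = +1 (Zolotarev) agrees.

+1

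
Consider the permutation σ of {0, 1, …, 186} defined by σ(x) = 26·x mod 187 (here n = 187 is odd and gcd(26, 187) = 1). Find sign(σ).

+1

Orbit of 144 under x↦26x: [144, 4, 104, 86, 179, 166, 15]… (length divides ord_187(26)).
The orbit structure of x ↦ 26x mod 187: 9 orbits of sizes [40, 40, 40, 40, 8, 8, 5, 5, 1].
With 9 cycles on 187 points, sign = (−1)^{187−9} = +1.
The Jacobi symbol (26|187) = +1 (Zolotarev) agrees.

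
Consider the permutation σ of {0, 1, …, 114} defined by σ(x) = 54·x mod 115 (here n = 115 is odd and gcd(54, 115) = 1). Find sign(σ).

+1

Trace 36: π^k(36) = [36, 104, 96, 9, 26, 24, 31] for k=0..6.
Cycle type of π: 22×4 + 11×2 + 2×2 + 1; total 9 cycles.
sign(π) = (−1)^{n − #cycles} = (−1)^{115−9} = (−1)^106 = +1.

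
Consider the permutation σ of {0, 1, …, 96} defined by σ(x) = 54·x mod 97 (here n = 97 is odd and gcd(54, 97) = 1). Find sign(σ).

+1

Trace 33: π^k(33) = [33, 36, 4, 22, 24, 35, 47] for k=0..6.
Decompose π into cycles: lengths [24, 24, 24, 24, 1] (5 cycles, including the fixed point 0).
97 − 5 = 92 transpositions; sign(π) = (−1)^92 = +1.
Zolotarev: (54|97) = +1, matching the cycle-count sign.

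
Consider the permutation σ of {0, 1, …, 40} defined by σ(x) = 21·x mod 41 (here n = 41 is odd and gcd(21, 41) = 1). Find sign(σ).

Orbit of 21 under x↦21x: [21, 31, 36, 18, 9, 25, 33]… (length divides ord_41(21)).
The orbit structure of x ↦ 21x mod 41: 3 orbits of sizes [20, 20, 1].
41 − 3 = 38 transpositions; sign(π) = (−1)^38 = +1.
Via Zolotarev, sign(π_{21}) = (21|41) = +1.

+1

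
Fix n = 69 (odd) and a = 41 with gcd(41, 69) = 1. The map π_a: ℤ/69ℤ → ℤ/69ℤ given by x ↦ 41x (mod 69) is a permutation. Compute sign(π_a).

-1

Trace 41: π^k(41) = [41, 25, 59, 4, 26, 31, 29] for k=0..6.
π_41 has 6 disjoint cycles with lengths [22, 22, 11, 11, 2, 1] on {0,…,68}.
n − c = 69 − 6 = 63; sign = (−1)^63 = -1.
Zolotarev: (41|69) = -1, matching the cycle-count sign.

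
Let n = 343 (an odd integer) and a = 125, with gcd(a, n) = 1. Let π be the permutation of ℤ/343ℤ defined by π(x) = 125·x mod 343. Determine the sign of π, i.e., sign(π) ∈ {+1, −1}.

Trace 274: π^k(274) = [274, 293, 267, 104, 309, 209, 57] for k=0..6.
Cycle lengths of π_125 on ℤ/343ℤ: [98, 98, 98, 14, 14, 14, 2, 2, 2, 1]; 10 cycles in total.
n − c = 343 − 10 = 333; sign = (−1)^333 = -1.
The Jacobi symbol (125|343) = -1 (Zolotarev) agrees.

-1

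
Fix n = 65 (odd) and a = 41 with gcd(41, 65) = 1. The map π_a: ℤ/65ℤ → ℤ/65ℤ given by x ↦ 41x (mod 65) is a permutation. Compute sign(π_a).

Start at x=31: 31 → 36 → 46 → 1 → 41 → 56 → 21 → … (one orbit).
π_41 has 10 disjoint cycles with lengths [12, 12, 12, 12, 12, 1, 1, 1, 1, 1] on {0,…,64}.
65 − 10 = 55 transpositions; sign(π) = (−1)^55 = -1.
(41|65)_J = -1 (Zolotarev's lemma cross-check).

-1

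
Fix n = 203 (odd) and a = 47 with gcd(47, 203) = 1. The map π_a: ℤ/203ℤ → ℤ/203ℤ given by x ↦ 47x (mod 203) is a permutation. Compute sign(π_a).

+1

Orbit of 107 under x↦47x: [107, 157, 71, 89, 123, 97, 93]… (length divides ord_203(47)).
Cycle type of π: 84×2 + 28 + 6 + 1; total 5 cycles.
Σ(ℓ_i−1) = 203−5 = 198; sign = (−1)^198 = +1.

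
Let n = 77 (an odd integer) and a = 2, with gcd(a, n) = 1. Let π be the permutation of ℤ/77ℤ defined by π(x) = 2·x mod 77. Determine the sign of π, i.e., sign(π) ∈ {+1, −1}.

-1

Trace 51: π^k(51) = [51, 25, 50, 23, 46, 15, 30] for k=0..6.
Cycle type of π: 30×2 + 10 + 3×2 + 1; total 6 cycles.
Σ(ℓ_i−1) = 77−6 = 71; sign = (−1)^71 = -1.
Check: (2/77) = -1 by Zolotarev.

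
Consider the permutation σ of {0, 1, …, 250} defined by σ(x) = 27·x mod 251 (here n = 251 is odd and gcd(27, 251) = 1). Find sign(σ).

Start at x=85: 85 → 36 → 219 → 140 → 15 → 154 → 142 → … (one orbit).
Cycle type of π: 125×2 + 1; total 3 cycles.
251 − 3 = 248 transpositions; sign(π) = (−1)^248 = +1.

+1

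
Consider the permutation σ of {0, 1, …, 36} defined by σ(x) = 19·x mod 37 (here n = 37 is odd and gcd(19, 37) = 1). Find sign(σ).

Trace 26: π^k(26) = [26, 13, 25, 31, 34, 17, 27] for k=0..6.
Cycle type of π: 36 + 1; total 2 cycles.
Σ(ℓ_i−1) = 37−2 = 35; sign = (−1)^35 = -1.

-1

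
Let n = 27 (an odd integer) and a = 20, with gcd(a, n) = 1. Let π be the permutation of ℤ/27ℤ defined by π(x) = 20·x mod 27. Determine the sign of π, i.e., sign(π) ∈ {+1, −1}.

Orbit of 10 under x↦20x: [10, 11, 4, 26, 7, 5, 19]… (length divides ord_27(20)).
π_20 has 4 disjoint cycles with lengths [18, 6, 2, 1] on {0,…,26}.
4 cycles on 27: each ℓ→(−1)^(ℓ−1), product (−1)^23 = -1.
(20|27)_J = -1 (Zolotarev's lemma cross-check).

-1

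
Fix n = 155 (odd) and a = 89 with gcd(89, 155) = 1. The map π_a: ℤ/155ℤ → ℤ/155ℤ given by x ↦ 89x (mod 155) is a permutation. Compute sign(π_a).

-1

Orbit of 101 under x↦89x: [101, 154, 66, 139, 126, 54, 1]… (length divides ord_155(89)).
π_89 has 18 disjoint cycles with lengths [10, 10, 10, 10, 10, 10, 10, 10, 10, 10, 10, 10, 10, 10, 10, 2, 2, 1] on {0,…,154}.
n − c = 155 − 18 = 137; sign = (−1)^137 = -1.
The Jacobi symbol (89|155) = -1 (Zolotarev) agrees.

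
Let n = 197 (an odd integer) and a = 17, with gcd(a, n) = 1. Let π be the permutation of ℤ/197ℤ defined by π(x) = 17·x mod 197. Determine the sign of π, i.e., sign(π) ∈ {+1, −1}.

Orbit of 73 under x↦17x: [73, 59, 18, 109, 80, 178, 71]… (length divides ord_197(17)).
π_17 has 2 disjoint cycles with lengths [196, 1] on {0,…,196}.
n − c = 197 − 2 = 195; sign = (−1)^195 = -1.
(17|197)_J = -1 (Zolotarev's lemma cross-check).

-1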